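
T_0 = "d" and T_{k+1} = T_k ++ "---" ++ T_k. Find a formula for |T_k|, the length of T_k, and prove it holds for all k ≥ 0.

Claim: |T_k| = 2^{k+2} − 3.

Base case: |T_0| = 1, and 2^{0+2} − 3 = 1.
Assume |T_r| = 2^{r+2} − 3.
Then |T_{r+1}| = |T_r| + 3 + |T_r| = 2|T_r| + 3 = 2(2^{r+2} − 3) + 3 = 2^{r+3} − 6 + 3 = 2^{r+3} − 3.
Hence |T_k| = 2^{k+2} − 3 for every k ≥ 0, by induction.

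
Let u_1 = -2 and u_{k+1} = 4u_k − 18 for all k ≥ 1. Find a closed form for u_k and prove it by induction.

Claim: u_k = -2·4^k + 6.

Base case: u_1 = -2, and -2·4^1 + 6 = -8 + 6 = -2.
Assume u_r = -2·4^r + 6 for some r ≥ 1.
Then u_{r+1} = 4u_r − 18 = 4·(-2·4^r + 6) − 18 = -8·4^r + 24 − 18 = -2·4^{r+1} + 6.
This completes the inductive step, so u_k = -2·4^k + 6 for all k ≥ 1.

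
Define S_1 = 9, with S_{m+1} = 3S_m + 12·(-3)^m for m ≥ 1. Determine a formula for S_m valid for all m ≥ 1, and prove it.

Claim: S_m = 3^m − 2·(-3)^m.

Base case: S_1 = 9, and 3^1 − 2·(-3)^1 = 3 + 6 = 9.
Assume S_r = 3^r − 2·(-3)^r for some r ≥ 1.
Then S_{r+1} = 3S_r + 12·(-3)^r = 3·(3^r − 2·(-3)^r) + 12·(-3)^r = 3^{r+1} − 6·(-3)^r + 12·(-3)^r = 3^{r+1} + 6·(-3)^r = 3^{r+1} − 2·(-3)^{r+1}.
This completes the inductive step, so S_m = 3^m − 2·(-3)^m for all m ≥ 1.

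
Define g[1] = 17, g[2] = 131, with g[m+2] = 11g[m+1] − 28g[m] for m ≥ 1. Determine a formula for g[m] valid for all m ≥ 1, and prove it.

Claim: g[m] = 3·7^m − 4^m.

Base cases: g[1] = 17 and 3·7^1 − 4^1 = 17; g[2] = 131 and 3·7^2 − 4^2 = 131.
Assume g[j] = 3·7^j − 4^j for all 1 ≤ j ≤ r, where r ≥ 2.
Then g[r+1] = 11g[r] − 28g[r−1] = 11·(3·7^r − 4^r) − 28·(3·7^{r−1} − 4^{r−1}) = 3·(11·7 − 28)7^{r−1} − (11·4 − 28)4^{r−1} = 147·7^{r−1} − 16·4^{r−1} = 3·7^{r+1} − 4^{r+1}.
This completes the inductive step, so g[m] = 3·7^m − 4^m for all m ≥ 1.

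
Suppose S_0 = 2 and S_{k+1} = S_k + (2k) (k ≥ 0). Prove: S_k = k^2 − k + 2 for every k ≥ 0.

Base case: S_0 = 2, and 0^2 − 0 + 2 = 2.
Assume S_j = j^2 − j + 2.
Then S_{j+1} = S_j + (2j) = (j^2 − j + 2) + (2j) = j^2 + j + 2,
and (j+1)^2 − (j+1) + 2 = j^2 + j + 2.
By induction, S_k = k^2 − k + 2 for all k ≥ 0.

S_k = k^2 − k + 2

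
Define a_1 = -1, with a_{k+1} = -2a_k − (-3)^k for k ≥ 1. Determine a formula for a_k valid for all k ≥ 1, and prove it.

Claim: a_k = -(-2)^k + (-3)^k.

Base case: a_1 = -1, and -(-2)^1 + (-3)^1 = 2 − 3 = -1.
Assume a_j = -(-2)^j + (-3)^j for some j ≥ 1.
Then a_{j+1} = -2a_j − (-3)^j = -2·(-(-2)^j + (-3)^j) − (-3)^j = -(-2)^{j+1} − 2·(-3)^j − (-3)^j = -(-2)^{j+1} − 3·(-3)^j = -(-2)^{j+1} + (-3)^{j+1}.
Hence a_k = -(-2)^k + (-3)^k for every k ≥ 1, by induction.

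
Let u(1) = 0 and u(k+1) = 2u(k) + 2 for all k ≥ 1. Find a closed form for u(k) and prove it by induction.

Claim: u(k) = 2^k − 2.

Base case: u(1) = 0, and 2^1 − 2 = 2 − 2 = 0.
Assume u(m) = 2^m − 2 for some m ≥ 1.
Then u(m+1) = 2u(m) + 2 = 2·(2^m − 2) + 2 = 2^{m+1} − 4 + 2 = 2^{m+1} − 2.
This completes the inductive step, so u(k) = 2^k − 2 for all k ≥ 1.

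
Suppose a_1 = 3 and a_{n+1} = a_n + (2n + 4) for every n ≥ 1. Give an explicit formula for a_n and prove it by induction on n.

Claim: a_n = n^2 + 3n − 1.

Base case: a_1 = 3, and 1^2 + 3·1 − 1 = 3.
Assume a_j = j^2 + 3j − 1.
Then a_{j+1} = a_j + (2j + 4) = (j^2 + 3j − 1) + (2j + 4) = j^2 + 5j + 3,
and (j+1)^2 + 3·(j+1) − 1 = j^2 + 5j + 3.
By induction, a_n = n^2 + 3n − 1 for all n ≥ 1.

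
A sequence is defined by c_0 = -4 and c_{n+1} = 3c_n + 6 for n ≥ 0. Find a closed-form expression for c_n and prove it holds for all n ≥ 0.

Claim: c_n = -3^n − 3.

Base case: c_0 = -4, and -3^0 − 3 = -1 − 3 = -4.
Assume c_r = -3^r − 3 for some r ≥ 0.
Then c_{r+1} = 3c_r + 6 = 3·(-3^r − 3) + 6 = -3^{r+1} − 9 + 6 = -3^{r+1} − 3.
Hence c_n = -3^n − 3 for every n ≥ 0, by induction.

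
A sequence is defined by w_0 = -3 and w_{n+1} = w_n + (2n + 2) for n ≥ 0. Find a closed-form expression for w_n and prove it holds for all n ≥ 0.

Claim: w_n = n^2 + n − 3.

Base case: w_0 = -3, and 0^2 + 0 − 3 = -3.
Assume w_j = j^2 + j − 3.
Then w_{j+1} = w_j + (2j + 2) = (j^2 + j − 3) + (2j + 2) = j^2 + 3j − 1,
and (j+1)^2 + (j+1) − 3 = j^2 + 3j − 1.
This completes the inductive step, so w_n = n^2 + n − 3 for all n ≥ 0.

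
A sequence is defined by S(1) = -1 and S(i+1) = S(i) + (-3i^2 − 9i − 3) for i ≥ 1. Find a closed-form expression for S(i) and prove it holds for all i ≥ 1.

Claim: S(i) = -i^3 − 3i^2 + i + 2.

Base case: S(1) = -1, and -1^3 − 3·1^2 + 1 + 2 = -1.
Assume S(r) = -r^3 − 3r^2 + r + 2.
Then S(r+1) = S(r) + (-3r^2 − 9r − 3) = (-r^3 − 3r^2 + r + 2) + (-3r^2 − 9r − 3) = -r^3 − 6r^2 − 8r − 1,
and -(r+1)^3 − 3·(r+1)^2 + (r+1) + 2 = -r^3 − 6r^2 − 8r − 1.
Hence S(i) = -i^3 − 3i^2 + i + 2 for every i ≥ 1, by induction.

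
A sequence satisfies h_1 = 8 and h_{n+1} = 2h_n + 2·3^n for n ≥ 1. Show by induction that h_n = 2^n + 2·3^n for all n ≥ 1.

Base case: h_1 = 8, and 2^1 + 2·3^1 = 2 + 6 = 8.
Assume h_r = 2^r + 2·3^r for some r ≥ 1.
Then h_{r+1} = 2h_r + 2·3^r = 2·(2^r + 2·3^r) + 2·3^r = 2^{r+1} + 4·3^r + 2·3^r = 2^{r+1} + 6·3^r = 2^{r+1} + 2·3^{r+1}.
This completes the inductive step, so h_n = 2^n + 2·3^n for all n ≥ 1.

h_n = 2^n + 2·3^n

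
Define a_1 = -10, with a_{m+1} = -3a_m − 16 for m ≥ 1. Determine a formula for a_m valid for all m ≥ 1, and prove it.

Claim: a_m = 2·(-3)^m − 4.

Base case: a_1 = -10, and 2·(-3)^1 − 4 = -6 − 4 = -10.
Assume a_k = 2·(-3)^k − 4 for some k ≥ 1.
Then a_{k+1} = -3a_k − 16 = -3·(2·(-3)^k − 4) − 16 = -6·(-3)^k + 12 − 16 = 2·(-3)^{k+1} − 4.
Hence a_m = 2·(-3)^m − 4 for every m ≥ 1, by induction.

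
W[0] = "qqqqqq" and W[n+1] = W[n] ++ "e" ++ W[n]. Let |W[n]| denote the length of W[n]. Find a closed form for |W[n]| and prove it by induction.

Claim: |W[n]| = 7·2^n − 1.

Base case: |W[0]| = 6, and 7·2^0 − 1 = 6.
Assume |W[r]| = 7·2^r − 1.
Then |W[r+1]| = |W[r]| + 1 + |W[r]| = 2|W[r]| + 1 = 2(7·2^r − 1) + 1 = 7·2^{r+1} − 2 + 1 = 7·2^{r+1} − 1.
Hence |W[n]| = 7·2^n − 1 for every n ≥ 0, by induction.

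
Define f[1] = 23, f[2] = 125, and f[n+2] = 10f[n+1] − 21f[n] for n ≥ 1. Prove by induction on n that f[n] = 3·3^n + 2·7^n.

Base cases: f[1] = 23 and 3·3^1 + 2·7^1 = 23; f[2] = 125 and 3·3^2 + 2·7^2 = 125.
Assume f[j] = 3·3^j + 2·7^j for all 1 ≤ j ≤ k, where k ≥ 2.
Then f[k+1] = 10f[k] − 21f[k−1] = 10·(3·3^k + 2·7^k) − 21·(3·3^{k−1} + 2·7^{k−1}) = 3·(10·3 − 21)3^{k−1} + 2·(10·7 − 21)7^{k−1} = 27·3^{k−1} + 98·7^{k−1} = 3·3^{k+1} + 2·7^{k+1}.
By strong induction, f[n] = 3·3^n + 2·7^n for all n ≥ 1.

f[n] = 3·3^n + 2·7^n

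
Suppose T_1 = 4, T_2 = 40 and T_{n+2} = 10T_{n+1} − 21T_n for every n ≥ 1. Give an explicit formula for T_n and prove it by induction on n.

Claim: T_n = -3^n + 7^n.

Base cases: T_1 = 4 and -3^1 + 7^1 = 4; T_2 = 40 and -3^2 + 7^2 = 40.
Assume T_j = -3^j + 7^j for all 1 ≤ j ≤ m, where m ≥ 2.
Then T_{m+1} = 10T_m − 21T_{m−1} = 10·(-3^m + 7^m) − 21·(-3^{m−1} + 7^{m−1}) = -(10·3 − 21)3^{m−1} + (10·7 − 21)7^{m−1} = -9·3^{m−1} + 49·7^{m−1} = -3^{m+1} + 7^{m+1}.
By strong induction, T_n = -3^n + 7^n for all n ≥ 1.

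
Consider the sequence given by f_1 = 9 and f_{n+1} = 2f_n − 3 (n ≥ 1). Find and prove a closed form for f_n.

Claim: f_n = 3·2^n + 3.

Base case: f_1 = 9, and 3·2^1 + 3 = 6 + 3 = 9.
Assume f_r = 3·2^r + 3 for some r ≥ 1.
Then f_{r+1} = 2f_r − 3 = 2·(3·2^r + 3) − 3 = 6·2^r + 6 − 3 = 3·2^{r+1} + 3.
So the formula holds for r+1, and by induction f_n = 3·2^n + 3 for all n ≥ 1.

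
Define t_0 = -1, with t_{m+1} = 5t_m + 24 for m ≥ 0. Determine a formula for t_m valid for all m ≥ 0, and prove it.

Claim: t_m = 5^{m+1} − 6.

Base case: t_0 = -1, and 5^{0+1} − 6 = 5 − 6 = -1.
Assume t_r = 5^{r+1} − 6 for some r ≥ 0.
Then t_{r+1} = 5t_r + 24 = 5·(5^{r+1} − 6) + 24 = 5^{r+2} − 30 + 24 = 5^{r+2} − 6.
Hence t_m = 5^{m+1} − 6 for every m ≥ 0, by induction.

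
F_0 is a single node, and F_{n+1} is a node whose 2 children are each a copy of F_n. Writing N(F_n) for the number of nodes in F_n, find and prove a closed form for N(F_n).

Claim: N(F_n) = 2^{n+1} − 1.

Base case: N(F_0) = 1, and 2^{0+1} − 1 = 1.
Assume N(F_r) = 2^{r+1} − 1.
Then N(F_{r+1}) = 1 + 2N(F_r) = 1 + 2(2^{r+1} − 1) = 2^{r+2} − 2 + 1 = 2^{r+2} − 1.
By induction, N(F_n) = 2^{n+1} − 1 for all n ≥ 0.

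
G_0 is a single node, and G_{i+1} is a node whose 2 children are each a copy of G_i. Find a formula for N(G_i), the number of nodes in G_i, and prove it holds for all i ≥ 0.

Claim: N(G_i) = 2^{i+1} − 1.

Base case: N(G_0) = 1, and 2^{0+1} − 1 = 1.
Assume N(G_r) = 2^{r+1} − 1.
Then N(G_{r+1}) = 1 + 2N(G_r) = 1 + 2(2^{r+1} − 1) = 2^{r+2} − 2 + 1 = 2^{r+2} − 1.
Hence N(G_i) = 2^{i+1} − 1 for every i ≥ 0, by induction.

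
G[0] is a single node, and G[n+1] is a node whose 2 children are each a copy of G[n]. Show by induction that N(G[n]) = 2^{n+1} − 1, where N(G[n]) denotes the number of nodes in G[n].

Base case: N(G[0]) = 1, and 2^{0+1} − 1 = 1.
Assume N(G[m]) = 2^{m+1} − 1.
Then N(G[m+1]) = 1 + 2N(G[m]) = 1 + 2(2^{m+1} − 1) = 2^{m+2} − 2 + 1 = 2^{m+2} − 1.
Hence N(G[n]) = 2^{n+1} − 1 for every n ≥ 0, by induction.

N(G[n]) = 2^{n+1} − 1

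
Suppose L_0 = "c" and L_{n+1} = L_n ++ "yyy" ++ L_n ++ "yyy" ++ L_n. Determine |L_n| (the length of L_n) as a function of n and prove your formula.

Claim: |L_n| = 4·3^n − 3.

Base case: |L_0| = 1, and 4·3^0 − 3 = 1.
Assume |L_m| = 4·3^m − 3.
Then |L_{m+1}| = 3|L_m| + 6 = 3(4·3^m − 3) + 6 = 4·3^{m+1} − 9 + 6 = 4·3^{m+1} − 3.
This completes the inductive step, so |L_n| = 4·3^n − 3 for all n ≥ 0.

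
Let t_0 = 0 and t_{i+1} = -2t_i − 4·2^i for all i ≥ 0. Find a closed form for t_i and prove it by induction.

Claim: t_i = (-2)^i − 2^i.

Base case: t_0 = 0, and (-2)^0 − 2^0 = 1 − 1 = 0.
Assume t_r = (-2)^r − 2^r for some r ≥ 0.
Then t_{r+1} = -2t_r − 4·2^r = -2·((-2)^r − 2^r) − 4·2^r = (-2)^{r+1} + 2·2^r − 4·2^r = (-2)^{r+1} − 2·2^r = (-2)^{r+1} − 2^{r+1}.
This completes the inductive step, so t_i = (-2)^i − 2^i for all i ≥ 0.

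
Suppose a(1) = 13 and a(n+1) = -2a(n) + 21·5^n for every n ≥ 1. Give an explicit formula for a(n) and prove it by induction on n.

Claim: a(n) = (-2)^n + 3·5^n.

Base case: a(1) = 13, and (-2)^1 + 3·5^1 = -2 + 15 = 13.
Assume a(j) = (-2)^j + 3·5^j for some j ≥ 1.
Then a(j+1) = -2a(j) + 21·5^j = -2·((-2)^j + 3·5^j) + 21·5^j = (-2)^{j+1} − 6·5^j + 21·5^j = (-2)^{j+1} + 15·5^j = (-2)^{j+1} + 3·5^{j+1}.
Hence a(n) = (-2)^n + 3·5^n for every n ≥ 1, by induction.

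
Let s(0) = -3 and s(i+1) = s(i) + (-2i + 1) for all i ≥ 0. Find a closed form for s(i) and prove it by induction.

Claim: s(i) = -i^2 + 2i − 3.

Base case: s(0) = -3, and -0^2 + 2·0 − 3 = -3.
Assume s(m) = -m^2 + 2m − 3.
Then s(m+1) = s(m) + (-2m + 1) = (-m^2 + 2m − 3) + (-2m + 1) = -m^2 − 2,
and -(m+1)^2 + 2·(m+1) − 3 = -m^2 − 2.
By induction, s(i) = -i^2 + 2i − 3 for all i ≥ 0.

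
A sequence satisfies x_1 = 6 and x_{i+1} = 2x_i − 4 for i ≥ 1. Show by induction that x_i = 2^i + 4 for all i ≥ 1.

Base case: x_1 = 6, and 2^1 + 4 = 2 + 4 = 6.
Assume x_r = 2^r + 4 for some r ≥ 1.
Then x_{r+1} = 2x_r − 4 = 2·(2^r + 4) − 4 = 2^{r+1} + 8 − 4 = 2^{r+1} + 4.
So the formula holds for r+1, and by induction x_i = 2^i + 4 for all i ≥ 1.

x_i = 2^i + 4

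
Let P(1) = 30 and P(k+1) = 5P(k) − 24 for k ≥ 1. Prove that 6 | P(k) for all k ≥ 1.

Base case: P(1) = 30 = 6·5, so 6 | P(1).
Assume 6 | P(m), so P(m) = 6t for some integer t.
Then P(m+1) = 5P(m) − 24 = 5·(6t) − 24 = 6(5t − 4), so 6 | P(m+1).
So the property holds for m+1, and by induction 6 | P(k) for all k ≥ 1.

6 | P(k)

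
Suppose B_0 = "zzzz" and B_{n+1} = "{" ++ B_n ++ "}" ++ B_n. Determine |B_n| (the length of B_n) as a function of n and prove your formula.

Claim: |B_n| = 6·2^n − 2.

Base case: |B_0| = 4, and 6·2^0 − 2 = 4.
Assume |B_k| = 6·2^k − 2.
Then |B_{k+1}| = 1 + |B_k| + 1 + |B_k| = 2|B_k| + 2 = 2(6·2^k − 2) + 2 = 6·2^{k+1} − 4 + 2 = 6·2^{k+1} − 2.
By induction, |B_n| = 6·2^n − 2 for all n ≥ 0.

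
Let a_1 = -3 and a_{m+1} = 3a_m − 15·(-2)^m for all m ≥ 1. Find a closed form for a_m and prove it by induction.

Claim: a_m = 3^m + 3·(-2)^m.

Base case: a_1 = -3, and 3^1 + 3·(-2)^1 = 3 − 6 = -3.
Assume a_j = 3^j + 3·(-2)^j for some j ≥ 1.
Then a_{j+1} = 3a_j − 15·(-2)^j = 3·(3^j + 3·(-2)^j) − 15·(-2)^j = 3^{j+1} + 9·(-2)^j − 15·(-2)^j = 3^{j+1} − 6·(-2)^j = 3^{j+1} + 3·(-2)^{j+1}.
So the formula holds for j+1, and by induction a_m = 3^m + 3·(-2)^m for all m ≥ 1.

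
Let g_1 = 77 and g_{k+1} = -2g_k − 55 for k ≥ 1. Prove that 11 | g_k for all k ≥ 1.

Base case: g_1 = 77 = 11·7, so 11 | g_1.
Assume 11 | g_r, so g_r = 11t for some integer t.
Then g_{r+1} = -2g_r − 55 = -2·(11t) − 55 = 11(-2t − 5), so 11 | g_{r+1}.
This completes the inductive step, so 11 | g_k for all k ≥ 1.

11 | g_k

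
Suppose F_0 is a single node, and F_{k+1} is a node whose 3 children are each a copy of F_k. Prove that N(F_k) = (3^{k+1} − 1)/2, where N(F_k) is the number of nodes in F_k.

Base case: N(F_0) = 1, and (3^{0+1} − 1)/2 = 1.
Assume N(F_r) = (3^{r+1} − 1)/2.
Then N(F_{r+1}) = 1 + 3N(F_r) = 1 + 3·(3^{r+1} − 1)/2 = 1 + (3^{r+2} − 3)/2 = (2 + 3^{r+2} − 3)/2 = (3^{r+2} − 1)/2.
Hence N(F_k) = (3^{k+1} − 1)/2 for every k ≥ 0, by induction.

N(F_k) = (3^{k+1} − 1)/2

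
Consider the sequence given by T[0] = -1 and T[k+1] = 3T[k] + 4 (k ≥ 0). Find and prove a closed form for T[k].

Claim: T[k] = 3^k − 2.

Base case: T[0] = -1, and 3^0 − 2 = 1 − 2 = -1.
Assume T[j] = 3^j − 2 for some j ≥ 0.
Then T[j+1] = 3T[j] + 4 = 3·(3^j − 2) + 4 = 3^{j+1} − 6 + 4 = 3^{j+1} − 2.
Hence T[k] = 3^k − 2 for every k ≥ 0, by induction.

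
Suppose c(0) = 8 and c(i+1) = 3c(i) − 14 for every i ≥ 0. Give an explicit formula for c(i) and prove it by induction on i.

Claim: c(i) = 3^i + 7.

Base case: c(0) = 8, and 3^0 + 7 = 1 + 7 = 8.
Assume c(r) = 3^r + 7 for some r ≥ 0.
Then c(r+1) = 3c(r) − 14 = 3·(3^r + 7) − 14 = 3^{r+1} + 21 − 14 = 3^{r+1} + 7.
Hence c(i) = 3^i + 7 for every i ≥ 0, by induction.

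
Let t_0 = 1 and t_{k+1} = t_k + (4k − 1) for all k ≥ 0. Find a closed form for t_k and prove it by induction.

Claim: t_k = 2k^2 − 3k + 1.

Base case: t_0 = 1, and 2·0^2 − 3·0 + 1 = 1.
Assume t_m = 2m^2 − 3m + 1.
Then t_{m+1} = t_m + (4m − 1) = (2m^2 − 3m + 1) + (4m − 1) = 2m^2 + m,
and 2·(m+1)^2 − 3·(m+1) + 1 = 2m^2 + m.
This completes the inductive step, so t_k = 2k^2 − 3k + 1 for all k ≥ 0.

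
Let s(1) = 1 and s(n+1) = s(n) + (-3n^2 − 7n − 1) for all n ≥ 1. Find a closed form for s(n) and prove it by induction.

Claim: s(n) = -n^3 − 2n^2 + 2n + 2.

Base case: s(1) = 1, and -1^3 − 2·1^2 + 2·1 + 2 = 1.
Assume s(k) = -k^3 − 2k^2 + 2k + 2.
Then s(k+1) = s(k) + (-3k^2 − 7k − 1) = (-k^3 − 2k^2 + 2k + 2) + (-3k^2 − 7k − 1) = -k^3 − 5k^2 − 5k + 1,
and -(k+1)^3 − 2·(k+1)^2 + 2·(k+1) + 2 = -k^3 − 5k^2 − 5k + 1.
Hence s(n) = -n^3 − 2n^2 + 2n + 2 for every n ≥ 1, by induction.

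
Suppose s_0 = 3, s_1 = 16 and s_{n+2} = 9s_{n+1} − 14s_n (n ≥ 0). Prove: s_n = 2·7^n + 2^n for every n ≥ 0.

Base cases: s_0 = 3 and 2·7^0 + 2^0 = 3; s_1 = 16 and 2·7^1 + 2^1 = 16.
Assume s_j = 2·7^j + 2^j for all 0 ≤ j ≤ m, where m ≥ 1.
Then s_{m+1} = 9s_m − 14s_{m−1} = 9·(2·7^m + 2^m) − 14·(2·7^{m−1} + 2^{m−1}) = 2·(9·7 − 14)7^{m−1} + (9·2 − 14)2^{m−1} = 98·7^{m−1} + 4·2^{m−1} = 2·7^{m+1} + 2^{m+1}.
By strong induction, s_n = 2·7^n + 2^n for all n ≥ 0.

s_n = 2·7^n + 2^n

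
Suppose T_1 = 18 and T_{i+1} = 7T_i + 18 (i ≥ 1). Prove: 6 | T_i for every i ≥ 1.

Base case: T_1 = 18 = 6·3, so 6 | T_1.
Assume 6 | T_k, so T_k = 6t for some integer t.
Then T_{k+1} = 7T_k + 18 = 7·(6t) + 18 = 6(7t + 3), so 6 | T_{k+1}.
So the property holds for k+1, and by induction 6 | T_i for all i ≥ 1.

6 | T_i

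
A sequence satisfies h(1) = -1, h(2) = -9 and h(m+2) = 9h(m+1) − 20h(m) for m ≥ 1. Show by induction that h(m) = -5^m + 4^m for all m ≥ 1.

Base cases: h(1) = -1 and -5^1 + 4^1 = -1; h(2) = -9 and -5^2 + 4^2 = -9.
Assume h(i) = -5^i + 4^i for all 1 ≤ i ≤ j, where j ≥ 2.
Then h(j+1) = 9h(j) − 20h(j−1) = 9·(-5^j + 4^j) − 20·(-5^{j−1} + 4^{j−1}) = -(9·5 − 20)5^{j−1} + (9·4 − 20)4^{j−1} = -25·5^{j−1} + 16·4^{j−1} = -5^{j+1} + 4^{j+1}.
Hence h(m) = -5^m + 4^m for every m ≥ 1, by strong induction.

h(m) = -5^m + 4^m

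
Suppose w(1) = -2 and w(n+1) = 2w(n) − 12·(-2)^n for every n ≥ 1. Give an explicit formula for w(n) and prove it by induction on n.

Claim: w(n) = 2·2^n + 3·(-2)^n.

Base case: w(1) = -2, and 2·2^1 + 3·(-2)^1 = 4 − 6 = -2.
Assume w(m) = 2·2^m + 3·(-2)^m for some m ≥ 1.
Then w(m+1) = 2w(m) − 12·(-2)^m = 2·(2·2^m + 3·(-2)^m) − 12·(-2)^m = 2·2^{m+1} + 6·(-2)^m − 12·(-2)^m = 2·2^{m+1} − 6·(-2)^m = 2·2^{m+1} + 3·(-2)^{m+1}.
This completes the inductive step, so w(n) = 2·2^n + 3·(-2)^n for all n ≥ 1.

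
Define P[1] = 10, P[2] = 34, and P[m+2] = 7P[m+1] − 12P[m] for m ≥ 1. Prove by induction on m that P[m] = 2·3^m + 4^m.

Base cases: P[1] = 10 and 2·3^1 + 4^1 = 10; P[2] = 34 and 2·3^2 + 4^2 = 34.
Assume P[j] = 2·3^j + 4^j for all 1 ≤ j ≤ r, where r ≥ 2.
Then P[r+1] = 7P[r] − 12P[r−1] = 7·(2·3^r + 4^r) − 12·(2·3^{r−1} + 4^{r−1}) = 2·(7·3 − 12)3^{r−1} + (7·4 − 12)4^{r−1} = 18·3^{r−1} + 16·4^{r−1} = 2·3^{r+1} + 4^{r+1}.
So the formula holds for r+1, and by strong induction P[m] = 2·3^m + 4^m for all m ≥ 1.

P[m] = 2·3^m + 4^m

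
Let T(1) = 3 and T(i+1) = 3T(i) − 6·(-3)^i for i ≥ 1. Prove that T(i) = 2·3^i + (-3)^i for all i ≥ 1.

Base case: T(1) = 3, and 2·3^1 + (-3)^1 = 6 − 3 = 3.
Assume T(r) = 2·3^r + (-3)^r for some r ≥ 1.
Then T(r+1) = 3T(r) − 6·(-3)^r = 3·(2·3^r + (-3)^r) − 6·(-3)^r = 2·3^{r+1} + 3·(-3)^r − 6·(-3)^r = 2·3^{r+1} − 3·(-3)^r = 2·3^{r+1} + (-3)^{r+1}.
So the formula holds for r+1, and by induction T(i) = 2·3^i + (-3)^i for all i ≥ 1.

T(i) = 2·3^i + (-3)^i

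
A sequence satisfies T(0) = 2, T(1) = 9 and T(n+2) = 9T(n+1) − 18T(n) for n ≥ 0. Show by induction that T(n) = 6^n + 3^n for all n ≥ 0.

Base cases: T(0) = 2 and 6^0 + 3^0 = 2; T(1) = 9 and 6^1 + 3^1 = 9.
Assume T(j) = 6^j + 3^j for all 0 ≤ j ≤ k, where k ≥ 1.
Then T(k+1) = 9T(k) − 18T(k−1) = 9·(6^k + 3^k) − 18·(6^{k−1} + 3^{k−1}) = (9·6 − 18)6^{k−1} + (9·3 − 18)3^{k−1} = 36·6^{k−1} + 9·3^{k−1} = 6^{k+1} + 3^{k+1}.
This completes the inductive step, so T(n) = 6^n + 3^n for all n ≥ 0.

T(n) = 6^n + 3^n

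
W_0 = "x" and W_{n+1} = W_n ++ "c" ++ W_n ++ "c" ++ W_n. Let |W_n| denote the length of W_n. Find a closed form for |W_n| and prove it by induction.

Claim: |W_n| = 2·3^n − 1.

Base case: |W_0| = 1, and 2·3^0 − 1 = 1.
Assume |W_k| = 2·3^k − 1.
Then |W_{k+1}| = 3|W_k| + 2 = 3(2·3^k − 1) + 2 = 2·3^{k+1} − 3 + 2 = 2·3^{k+1} − 1.
Hence |W_n| = 2·3^n − 1 for every n ≥ 0, by induction.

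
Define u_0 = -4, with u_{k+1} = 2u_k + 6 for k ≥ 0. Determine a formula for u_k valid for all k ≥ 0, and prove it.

Claim: u_k = 2^{k+1} − 6.

Base case: u_0 = -4, and 2^{0+1} − 6 = 2 − 6 = -4.
Assume u_r = 2^{r+1} − 6 for some r ≥ 0.
Then u_{r+1} = 2u_r + 6 = 2·(2^{r+1} − 6) + 6 = 2^{r+2} − 12 + 6 = 2^{r+2} − 6.
So the formula holds for r+1, and by induction u_k = 2^{k+1} − 6 for all k ≥ 0.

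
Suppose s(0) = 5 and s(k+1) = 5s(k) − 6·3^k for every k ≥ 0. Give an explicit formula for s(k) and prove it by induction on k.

Claim: s(k) = 2·5^k + 3·3^k.

Base case: s(0) = 5, and 2·5^0 + 3·3^0 = 2 + 3 = 5.
Assume s(m) = 2·5^m + 3·3^m for some m ≥ 0.
Then s(m+1) = 5s(m) − 6·3^m = 5·(2·5^m + 3·3^m) − 6·3^m = 2·5^{m+1} + 15·3^m − 6·3^m = 2·5^{m+1} + 9·3^m = 2·5^{m+1} + 3·3^{m+1}.
This completes the inductive step, so s(k) = 2·5^k + 3·3^k for all k ≥ 0.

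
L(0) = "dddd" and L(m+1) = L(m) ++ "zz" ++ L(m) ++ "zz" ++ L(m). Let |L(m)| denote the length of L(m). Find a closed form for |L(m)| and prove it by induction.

Claim: |L(m)| = 6·3^m − 2.

Base case: |L(0)| = 4, and 6·3^0 − 2 = 4.
Assume |L(k)| = 6·3^k − 2.
Then |L(k+1)| = 3|L(k)| + 4 = 3(6·3^k − 2) + 4 = 6·3^{k+1} − 6 + 4 = 6·3^{k+1} − 2.
Hence |L(m)| = 6·3^m − 2 for every m ≥ 0, by induction.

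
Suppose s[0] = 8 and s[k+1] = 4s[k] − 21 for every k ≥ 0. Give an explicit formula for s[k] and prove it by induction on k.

Claim: s[k] = 4^k + 7.

Base case: s[0] = 8, and 4^0 + 7 = 1 + 7 = 8.
Assume s[j] = 4^j + 7 for some j ≥ 0.
Then s[j+1] = 4s[j] − 21 = 4·(4^j + 7) − 21 = 4^{j+1} + 28 − 21 = 4^{j+1} + 7.
By induction, s[k] = 4^k + 7 for all k ≥ 0.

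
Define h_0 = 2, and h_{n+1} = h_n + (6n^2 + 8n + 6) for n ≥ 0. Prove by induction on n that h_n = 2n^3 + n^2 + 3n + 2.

Base case: h_0 = 2, and 2·0^3 + 0^2 + 3·0 + 2 = 2.
Assume h_k = 2k^3 + k^2 + 3k + 2.
Then h_{k+1} = h_k + (6k^2 + 8k + 6) = (2k^3 + k^2 + 3k + 2) + (6k^2 + 8k + 6) = 2k^3 + 7k^2 + 11k + 8,
and 2·(k+1)^3 + (k+1)^2 + 3·(k+1) + 2 = 2k^3 + 7k^2 + 11k + 8.
Hence h_n = 2n^3 + n^2 + 3n + 2 for every n ≥ 0, by induction.

h_n = 2n^3 + n^2 + 3n + 2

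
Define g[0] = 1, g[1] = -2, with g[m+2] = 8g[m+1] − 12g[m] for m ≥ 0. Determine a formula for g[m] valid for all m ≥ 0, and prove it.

Claim: g[m] = -6^m + 2·2^m.

Base cases: g[0] = 1 and -6^0 + 2·2^0 = 1; g[1] = -2 and -6^1 + 2·2^1 = -2.
Assume g[j] = -6^j + 2·2^j for all 0 ≤ j ≤ k, where k ≥ 1.
Then g[k+1] = 8g[k] − 12g[k−1] = 8·(-6^k + 2·2^k) − 12·(-6^{k−1} + 2·2^{k−1}) = -(8·6 − 12)6^{k−1} + 2·(8·2 − 12)2^{k−1} = -36·6^{k−1} + 8·2^{k−1} = -6^{k+1} + 2·2^{k+1}.
Hence g[m] = -6^m + 2·2^m for every m ≥ 0, by strong induction.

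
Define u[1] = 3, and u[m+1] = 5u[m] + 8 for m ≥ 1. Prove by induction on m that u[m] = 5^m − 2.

Base case: u[1] = 3, and 5^1 − 2 = 5 − 2 = 3.
Assume u[r] = 5^r − 2 for some r ≥ 1.
Then u[r+1] = 5u[r] + 8 = 5·(5^r − 2) + 8 = 5^{r+1} − 10 + 8 = 5^{r+1} − 2.
This completes the inductive step, so u[m] = 5^m − 2 for all m ≥ 1.

u[m] = 5^m − 2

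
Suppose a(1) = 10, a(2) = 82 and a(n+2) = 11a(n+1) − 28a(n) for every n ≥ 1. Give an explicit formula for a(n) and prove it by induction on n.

Claim: a(n) = 2·7^n − 4^n.

Base cases: a(1) = 10 and 2·7^1 − 4^1 = 10; a(2) = 82 and 2·7^2 − 4^2 = 82.
Assume a(i) = 2·7^i − 4^i for all 1 ≤ i ≤ j, where j ≥ 2.
Then a(j+1) = 11a(j) − 28a(j−1) = 11·(2·7^j − 4^j) − 28·(2·7^{j−1} − 4^{j−1}) = 2·(11·7 − 28)7^{j−1} − (11·4 − 28)4^{j−1} = 98·7^{j−1} − 16·4^{j−1} = 2·7^{j+1} − 4^{j+1}.
This completes the inductive step, so a(n) = 2·7^n − 4^n for all n ≥ 1.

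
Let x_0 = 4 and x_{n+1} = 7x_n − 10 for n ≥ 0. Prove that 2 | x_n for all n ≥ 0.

Base case: x_0 = 4 = 2·2, so 2 | x_0.
Assume 2 | x_r, so x_r = 2t for some integer t.
Then x_{r+1} = 7x_r − 10 = 7·(2t) − 10 = 2(7t − 5), so 2 | x_{r+1}.
This completes the inductive step, so 2 | x_n for all n ≥ 0.

2 | x_n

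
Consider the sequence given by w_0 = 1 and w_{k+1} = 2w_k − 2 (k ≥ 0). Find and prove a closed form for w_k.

Claim: w_k = -2^k + 2.

Base case: w_0 = 1, and -2^0 + 2 = -1 + 2 = 1.
Assume w_r = -2^r + 2 for some r ≥ 0.
Then w_{r+1} = 2w_r − 2 = 2·(-2^r + 2) − 2 = -2^{r+1} + 4 − 2 = -2^{r+1} + 2.
This completes the inductive step, so w_k = -2^k + 2 for all k ≥ 0.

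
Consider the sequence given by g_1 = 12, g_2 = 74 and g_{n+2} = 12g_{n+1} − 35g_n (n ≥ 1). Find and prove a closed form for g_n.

Claim: g_n = 5^n + 7^n.

Base cases: g_1 = 12 and 5^1 + 7^1 = 12; g_2 = 74 and 5^2 + 7^2 = 74.
Assume g_j = 5^j + 7^j for all 1 ≤ j ≤ m, where m ≥ 2.
Then g_{m+1} = 12g_m − 35g_{m−1} = 12·(5^m + 7^m) − 35·(5^{m−1} + 7^{m−1}) = (12·5 − 35)5^{m−1} + (12·7 − 35)7^{m−1} = 25·5^{m−1} + 49·7^{m−1} = 5^{m+1} + 7^{m+1}.
By strong induction, g_n = 5^n + 7^n for all n ≥ 1.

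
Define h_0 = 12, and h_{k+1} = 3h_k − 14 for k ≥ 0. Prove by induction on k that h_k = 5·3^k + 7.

Base case: h_0 = 12, and 5·3^0 + 7 = 5 + 7 = 12.
Assume h_m = 5·3^m + 7 for some m ≥ 0.
Then h_{m+1} = 3h_m − 14 = 3·(5·3^m + 7) − 14 = 15·3^m + 21 − 14 = 5·3^{m+1} + 7.
Hence h_k = 5·3^k + 7 for every k ≥ 0, by induction.

h_k = 5·3^k + 7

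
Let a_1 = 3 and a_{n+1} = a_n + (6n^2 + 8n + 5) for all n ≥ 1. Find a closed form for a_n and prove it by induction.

Claim: a_n = 2n^3 + n^2 + 2n − 2.

Base case: a_1 = 3, and 2·1^3 + 1^2 + 2·1 − 2 = 3.
Assume a_k = 2k^3 + k^2 + 2k − 2.
Then a_{k+1} = a_k + (6k^2 + 8k + 5) = (2k^3 + k^2 + 2k − 2) + (6k^2 + 8k + 5) = 2k^3 + 7k^2 + 10k + 3,
and 2·(k+1)^3 + (k+1)^2 + 2·(k+1) − 2 = 2k^3 + 7k^2 + 10k + 3.
This completes the inductive step, so a_n = 2n^3 + n^2 + 2n − 2 for all n ≥ 1.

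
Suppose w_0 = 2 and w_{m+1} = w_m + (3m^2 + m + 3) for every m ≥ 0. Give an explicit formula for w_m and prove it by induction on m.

Claim: w_m = m^3 − m^2 + 3m + 2.

Base case: w_0 = 2, and 0^3 − 0^2 + 3·0 + 2 = 2.
Assume w_j = j^3 − j^2 + 3j + 2.
Then w_{j+1} = w_j + (3j^2 + j + 3) = (j^3 − j^2 + 3j + 2) + (3j^2 + j + 3) = j^3 + 2j^2 + 4j + 5,
and (j+1)^3 − (j+1)^2 + 3·(j+1) + 2 = j^3 + 2j^2 + 4j + 5.
Hence w_m = m^3 − m^2 + 3m + 2 for every m ≥ 0, by induction.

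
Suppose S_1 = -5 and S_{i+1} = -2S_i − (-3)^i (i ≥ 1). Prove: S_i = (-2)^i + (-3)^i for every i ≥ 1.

Base case: S_1 = -5, and (-2)^1 + (-3)^1 = -2 − 3 = -5.
Assume S_r = (-2)^r + (-3)^r for some r ≥ 1.
Then S_{r+1} = -2S_r − (-3)^r = -2·((-2)^r + (-3)^r) − (-3)^r = (-2)^{r+1} − 2·(-3)^r − (-3)^r = (-2)^{r+1} − 3·(-3)^r = (-2)^{r+1} + (-3)^{r+1}.
By induction, S_i = (-2)^i + (-3)^i for all i ≥ 1.

S_i = (-2)^i + (-3)^i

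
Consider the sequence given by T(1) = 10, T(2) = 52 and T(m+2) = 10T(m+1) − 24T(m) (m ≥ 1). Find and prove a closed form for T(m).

Claim: T(m) = 6^m + 4^m.

Base cases: T(1) = 10 and 6^1 + 4^1 = 10; T(2) = 52 and 6^2 + 4^2 = 52.
Assume T(i) = 6^i + 4^i for all 1 ≤ i ≤ j, where j ≥ 2.
Then T(j+1) = 10T(j) − 24T(j−1) = 10·(6^j + 4^j) − 24·(6^{j−1} + 4^{j−1}) = (10·6 − 24)6^{j−1} + (10·4 − 24)4^{j−1} = 36·6^{j−1} + 16·4^{j−1} = 6^{j+1} + 4^{j+1}.
By strong induction, T(m) = 6^m + 4^m for all m ≥ 1.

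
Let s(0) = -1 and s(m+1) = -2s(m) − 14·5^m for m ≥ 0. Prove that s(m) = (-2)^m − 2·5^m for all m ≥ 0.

Base case: s(0) = -1, and (-2)^0 − 2·5^0 = 1 − 2 = -1.
Assume s(r) = (-2)^r − 2·5^r for some r ≥ 0.
Then s(r+1) = -2s(r) − 14·5^r = -2·((-2)^r − 2·5^r) − 14·5^r = (-2)^{r+1} + 4·5^r − 14·5^r = (-2)^{r+1} − 10·5^r = (-2)^{r+1} − 2·5^{r+1}.
Hence s(m) = (-2)^m − 2·5^m for every m ≥ 0, by induction.

s(m) = (-2)^m − 2·5^m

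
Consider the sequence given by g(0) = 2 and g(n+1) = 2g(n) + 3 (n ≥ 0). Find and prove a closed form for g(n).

Claim: g(n) = 5·2^n − 3.

Base case: g(0) = 2, and 5·2^0 − 3 = 5 − 3 = 2.
Assume g(k) = 5·2^k − 3 for some k ≥ 0.
Then g(k+1) = 2g(k) + 3 = 2·(5·2^k − 3) + 3 = 10·2^k − 6 + 3 = 5·2^{k+1} − 3.
This completes the inductive step, so g(n) = 5·2^n − 3 for all n ≥ 0.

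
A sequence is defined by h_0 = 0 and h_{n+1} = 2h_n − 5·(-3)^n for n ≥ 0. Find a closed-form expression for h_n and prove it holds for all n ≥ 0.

Claim: h_n = -2^n + (-3)^n.

Base case: h_0 = 0, and -2^0 + (-3)^0 = -1 + 1 = 0.
Assume h_r = -2^r + (-3)^r for some r ≥ 0.
Then h_{r+1} = 2h_r − 5·(-3)^r = 2·(-2^r + (-3)^r) − 5·(-3)^r = -2^{r+1} + 2·(-3)^r − 5·(-3)^r = -2^{r+1} − 3·(-3)^r = -2^{r+1} + (-3)^{r+1}.
Hence h_n = -2^n + (-3)^n for every n ≥ 0, by induction.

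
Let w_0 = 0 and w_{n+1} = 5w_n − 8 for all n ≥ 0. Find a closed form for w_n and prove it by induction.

Claim: w_n = -2·5^n + 2.

Base case: w_0 = 0, and -2·5^0 + 2 = -2 + 2 = 0.
Assume w_r = -2·5^r + 2 for some r ≥ 0.
Then w_{r+1} = 5w_r − 8 = 5·(-2·5^r + 2) − 8 = -10·5^r + 10 − 8 = -2·5^{r+1} + 2.
So the formula holds for r+1, and by induction w_n = -2·5^n + 2 for all n ≥ 0.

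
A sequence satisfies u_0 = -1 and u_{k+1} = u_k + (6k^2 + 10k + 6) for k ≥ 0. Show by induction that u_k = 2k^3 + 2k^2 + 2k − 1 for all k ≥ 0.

Base case: u_0 = -1, and 2·0^3 + 2·0^2 + 2·0 − 1 = -1.
Assume u_j = 2j^3 + 2j^2 + 2j − 1.
Then u_{j+1} = u_j + (6j^2 + 10j + 6) = (2j^3 + 2j^2 + 2j − 1) + (6j^2 + 10j + 6) = 2j^3 + 8j^2 + 12j + 5,
and 2·(j+1)^3 + 2·(j+1)^2 + 2·(j+1) − 1 = 2j^3 + 8j^2 + 12j + 5.
Hence u_k = 2k^3 + 2k^2 + 2k − 1 for every k ≥ 0, by induction.

u_k = 2k^3 + 2k^2 + 2k − 1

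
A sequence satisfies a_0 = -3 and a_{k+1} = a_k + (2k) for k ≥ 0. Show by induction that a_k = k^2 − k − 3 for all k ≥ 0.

Base case: a_0 = -3, and 0^2 − 0 − 3 = -3.
Assume a_r = r^2 − r − 3.
Then a_{r+1} = a_r + (2r) = (r^2 − r − 3) + (2r) = r^2 + r − 3,
and (r+1)^2 − (r+1) − 3 = r^2 + r − 3.
By induction, a_k = k^2 − k − 3 for all k ≥ 0.

a_k = k^2 − k − 3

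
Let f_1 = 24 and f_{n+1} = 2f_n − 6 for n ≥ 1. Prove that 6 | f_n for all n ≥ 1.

Base case: f_1 = 24 = 6·4, so 6 | f_1.
Assume 6 | f_r, so f_r = 6t for some integer t.
Then f_{r+1} = 2f_r − 6 = 2·(6t) − 6 = 6(2t − 1), so 6 | f_{r+1}.
This completes the inductive step, so 6 | f_n for all n ≥ 1.

6 | f_n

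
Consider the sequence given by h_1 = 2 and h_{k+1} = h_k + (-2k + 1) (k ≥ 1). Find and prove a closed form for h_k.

Claim: h_k = -k^2 + 2k + 1.

Base case: h_1 = 2, and -1^2 + 2·1 + 1 = 2.
Assume h_j = -j^2 + 2j + 1.
Then h_{j+1} = h_j + (-2j + 1) = (-j^2 + 2j + 1) + (-2j + 1) = -j^2 + 2,
and -(j+1)^2 + 2·(j+1) + 1 = -j^2 + 2.
Hence h_k = -k^2 + 2k + 1 for every k ≥ 1, by induction.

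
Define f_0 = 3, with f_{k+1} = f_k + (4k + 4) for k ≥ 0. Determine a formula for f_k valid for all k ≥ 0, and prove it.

Claim: f_k = 2k^2 + 2k + 3.

Base case: f_0 = 3, and 2·0^2 + 2·0 + 3 = 3.
Assume f_m = 2m^2 + 2m + 3.
Then f_{m+1} = f_m + (4m + 4) = (2m^2 + 2m + 3) + (4m + 4) = 2m^2 + 6m + 7,
and 2·(m+1)^2 + 2·(m+1) + 3 = 2m^2 + 6m + 7.
By induction, f_k = 2k^2 + 2k + 3 for all k ≥ 0.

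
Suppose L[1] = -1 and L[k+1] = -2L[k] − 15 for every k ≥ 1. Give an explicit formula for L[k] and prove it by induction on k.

Claim: L[k] = -2·(-2)^k − 5.

Base case: L[1] = -1, and -2·(-2)^1 − 5 = 4 − 5 = -1.
Assume L[m] = -2·(-2)^m − 5 for some m ≥ 1.
Then L[m+1] = -2L[m] − 15 = -2·(-2·(-2)^m − 5) − 15 = 4·(-2)^m + 10 − 15 = -2·(-2)^{m+1} − 5.
This completes the inductive step, so L[k] = -2·(-2)^k − 5 for all k ≥ 1.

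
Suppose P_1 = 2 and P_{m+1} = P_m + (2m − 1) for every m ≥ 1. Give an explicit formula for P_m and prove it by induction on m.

Claim: P_m = m^2 − 2m + 3.

Base case: P_1 = 2, and 1^2 − 2·1 + 3 = 2.
Assume P_j = j^2 − 2j + 3.
Then P_{j+1} = P_j + (2j − 1) = (j^2 − 2j + 3) + (2j − 1) = j^2 + 2,
and (j+1)^2 − 2·(j+1) + 3 = j^2 + 2.
This completes the inductive step, so P_m = m^2 − 2m + 3 for all m ≥ 1.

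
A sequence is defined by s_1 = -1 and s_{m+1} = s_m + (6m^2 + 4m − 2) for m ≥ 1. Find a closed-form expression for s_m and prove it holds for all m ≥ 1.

Claim: s_m = 2m^3 − m^2 − 3m + 1.

Base case: s_1 = -1, and 2·1^3 − 1^2 − 3·1 + 1 = -1.
Assume s_j = 2j^3 − j^2 − 3j + 1.
Then s_{j+1} = s_j + (6j^2 + 4j − 2) = (2j^3 − j^2 − 3j + 1) + (6j^2 + 4j − 2) = 2j^3 + 5j^2 + j − 1,
and 2·(j+1)^3 − (j+1)^2 − 3·(j+1) + 1 = 2j^3 + 5j^2 + j − 1.
This completes the inductive step, so s_m = 2m^3 − m^2 − 3m + 1 for all m ≥ 1.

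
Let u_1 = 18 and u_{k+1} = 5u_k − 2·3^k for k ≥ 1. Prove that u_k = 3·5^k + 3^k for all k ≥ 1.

Base case: u_1 = 18, and 3·5^1 + 3^1 = 15 + 3 = 18.
Assume u_j = 3·5^j + 3^j for some j ≥ 1.
Then u_{j+1} = 5u_j − 2·3^j = 5·(3·5^j + 3^j) − 2·3^j = 3·5^{j+1} + 5·3^j − 2·3^j = 3·5^{j+1} + 3·3^j = 3·5^{j+1} + 3^{j+1}.
So the formula holds for j+1, and by induction u_k = 3·5^k + 3^k for all k ≥ 1.

u_k = 3·5^k + 3^k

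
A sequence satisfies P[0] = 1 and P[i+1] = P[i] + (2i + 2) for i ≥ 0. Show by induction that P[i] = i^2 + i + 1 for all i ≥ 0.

Base case: P[0] = 1, and 0^2 + 0 + 1 = 1.
Assume P[m] = m^2 + m + 1.
Then P[m+1] = P[m] + (2m + 2) = (m^2 + m + 1) + (2m + 2) = m^2 + 3m + 3,
and (m+1)^2 + (m+1) + 1 = m^2 + 3m + 3.
This completes the inductive step, so P[i] = i^2 + i + 1 for all i ≥ 0.

P[i] = i^2 + i + 1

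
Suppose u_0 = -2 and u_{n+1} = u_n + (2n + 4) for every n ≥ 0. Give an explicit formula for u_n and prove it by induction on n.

Claim: u_n = n^2 + 3n − 2.

Base case: u_0 = -2, and 0^2 + 3·0 − 2 = -2.
Assume u_r = r^2 + 3r − 2.
Then u_{r+1} = u_r + (2r + 4) = (r^2 + 3r − 2) + (2r + 4) = r^2 + 5r + 2,
and (r+1)^2 + 3·(r+1) − 2 = r^2 + 5r + 2.
This completes the inductive step, so u_n = n^2 + 3n − 2 for all n ≥ 0.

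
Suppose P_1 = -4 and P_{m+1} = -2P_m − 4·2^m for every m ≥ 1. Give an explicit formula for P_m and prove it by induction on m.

Claim: P_m = (-2)^m − 2^m.

Base case: P_1 = -4, and (-2)^1 − 2^1 = -2 − 2 = -4.
Assume P_j = (-2)^j − 2^j for some j ≥ 1.
Then P_{j+1} = -2P_j − 4·2^j = -2·((-2)^j − 2^j) − 4·2^j = (-2)^{j+1} + 2·2^j − 4·2^j = (-2)^{j+1} − 2·2^j = (-2)^{j+1} − 2^{j+1}.
By induction, P_m = (-2)^m − 2^m for all m ≥ 1.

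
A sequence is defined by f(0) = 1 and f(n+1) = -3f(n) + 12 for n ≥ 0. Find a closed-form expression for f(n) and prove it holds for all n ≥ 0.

Claim: f(n) = -2·(-3)^n + 3.

Base case: f(0) = 1, and -2·(-3)^0 + 3 = -2 + 3 = 1.
Assume f(k) = -2·(-3)^k + 3 for some k ≥ 0.
Then f(k+1) = -3f(k) + 12 = -3·(-2·(-3)^k + 3) + 12 = 6·(-3)^k − 9 + 12 = -2·(-3)^{k+1} + 3.
So the formula holds for k+1, and by induction f(n) = -2·(-3)^n + 3 for all n ≥ 0.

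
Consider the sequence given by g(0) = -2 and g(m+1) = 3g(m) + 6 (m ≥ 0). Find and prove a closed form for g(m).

Claim: g(m) = 3^m − 3.

Base case: g(0) = -2, and 3^0 − 3 = 1 − 3 = -2.
Assume g(r) = 3^r − 3 for some r ≥ 0.
Then g(r+1) = 3g(r) + 6 = 3·(3^r − 3) + 6 = 3^{r+1} − 9 + 6 = 3^{r+1} − 3.
This completes the inductive step, so g(m) = 3^m − 3 for all m ≥ 0.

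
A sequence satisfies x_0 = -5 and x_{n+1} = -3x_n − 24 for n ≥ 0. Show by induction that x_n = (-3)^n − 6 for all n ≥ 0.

Base case: x_0 = -5, and (-3)^0 − 6 = 1 − 6 = -5.
Assume x_k = (-3)^k − 6 for some k ≥ 0.
Then x_{k+1} = -3x_k − 24 = -3·((-3)^k − 6) − 24 = -3·(-3)^k + 18 − 24 = (-3)^{k+1} − 6.
Hence x_n = (-3)^n − 6 for every n ≥ 0, by induction.

x_n = (-3)^n − 6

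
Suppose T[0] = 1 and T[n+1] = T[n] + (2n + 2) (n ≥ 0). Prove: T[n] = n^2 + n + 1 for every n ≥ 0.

Base case: T[0] = 1, and 0^2 + 0 + 1 = 1.
Assume T[j] = j^2 + j + 1.
Then T[j+1] = T[j] + (2j + 2) = (j^2 + j + 1) + (2j + 2) = j^2 + 3j + 3,
and (j+1)^2 + (j+1) + 1 = j^2 + 3j + 3.
This completes the inductive step, so T[n] = n^2 + n + 1 for all n ≥ 0.

T[n] = n^2 + n + 1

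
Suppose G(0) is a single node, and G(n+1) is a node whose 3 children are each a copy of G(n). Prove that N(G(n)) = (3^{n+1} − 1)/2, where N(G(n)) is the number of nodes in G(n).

Base case: N(G(0)) = 1, and (3^{0+1} − 1)/2 = 1.
Assume N(G(j)) = (3^{j+1} − 1)/2.
Then N(G(j+1)) = 1 + 3N(G(j)) = 1 + 3·(3^{j+1} − 1)/2 = 1 + (3^{j+2} − 3)/2 = (2 + 3^{j+2} − 3)/2 = (3^{j+2} − 1)/2.
This completes the inductive step, so N(G(n)) = (3^{n+1} − 1)/2 for all n ≥ 0.

N(G(n)) = (3^{n+1} − 1)/2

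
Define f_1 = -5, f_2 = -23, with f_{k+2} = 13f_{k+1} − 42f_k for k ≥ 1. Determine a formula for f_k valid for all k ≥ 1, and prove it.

Claim: f_k = 7^k − 2·6^k.

Base cases: f_1 = -5 and 7^1 − 2·6^1 = -5; f_2 = -23 and 7^2 − 2·6^2 = -23.
Assume f_j = 7^j − 2·6^j for all 1 ≤ j ≤ m, where m ≥ 2.
Then f_{m+1} = 13f_m − 42f_{m−1} = 13·(7^m − 2·6^m) − 42·(7^{m−1} − 2·6^{m−1}) = (13·7 − 42)7^{m−1} − 2·(13·6 − 42)6^{m−1} = 49·7^{m−1} − 72·6^{m−1} = 7^{m+1} − 2·6^{m+1}.
This completes the inductive step, so f_k = 7^k − 2·6^k for all k ≥ 1.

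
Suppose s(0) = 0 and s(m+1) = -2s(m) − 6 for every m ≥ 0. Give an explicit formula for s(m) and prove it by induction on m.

Claim: s(m) = 2·(-2)^m − 2.

Base case: s(0) = 0, and 2·(-2)^0 − 2 = 2 − 2 = 0.
Assume s(k) = 2·(-2)^k − 2 for some k ≥ 0.
Then s(k+1) = -2s(k) − 6 = -2·(2·(-2)^k − 2) − 6 = -4·(-2)^k + 4 − 6 = 2·(-2)^{k+1} − 2.
By induction, s(m) = 2·(-2)^m − 2 for all m ≥ 0.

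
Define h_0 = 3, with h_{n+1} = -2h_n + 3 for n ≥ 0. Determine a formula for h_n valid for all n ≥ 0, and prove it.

Claim: h_n = 2·(-2)^n + 1.

Base case: h_0 = 3, and 2·(-2)^0 + 1 = 2 + 1 = 3.
Assume h_j = 2·(-2)^j + 1 for some j ≥ 0.
Then h_{j+1} = -2h_j + 3 = -2·(2·(-2)^j + 1) + 3 = -4·(-2)^j − 2 + 3 = 2·(-2)^{j+1} + 1.
By induction, h_n = 2·(-2)^n + 1 for all n ≥ 0.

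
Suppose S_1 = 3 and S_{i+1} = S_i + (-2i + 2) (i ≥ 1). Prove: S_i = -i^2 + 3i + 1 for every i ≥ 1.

Base case: S_1 = 3, and -1^2 + 3·1 + 1 = 3.
Assume S_j = -j^2 + 3j + 1.
Then S_{j+1} = S_j + (-2j + 2) = (-j^2 + 3j + 1) + (-2j + 2) = -j^2 + j + 3,
and -(j+1)^2 + 3·(j+1) + 1 = -j^2 + j + 3.
By induction, S_i = -i^2 + 3i + 1 for all i ≥ 1.

S_i = -i^2 + 3i + 1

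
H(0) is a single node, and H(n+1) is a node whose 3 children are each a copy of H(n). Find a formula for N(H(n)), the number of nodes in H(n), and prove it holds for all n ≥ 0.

Claim: N(H(n)) = (3^{n+1} − 1)/2.

Base case: N(H(0)) = 1, and (3^{0+1} − 1)/2 = 1.
Assume N(H(j)) = (3^{j+1} − 1)/2.
Then N(H(j+1)) = 1 + 3N(H(j)) = 1 + 3·(3^{j+1} − 1)/2 = 1 + (3^{j+2} − 3)/2 = (2 + 3^{j+2} − 3)/2 = (3^{j+2} − 1)/2.
This completes the inductive step, so N(H(n)) = (3^{n+1} − 1)/2 for all n ≥ 0.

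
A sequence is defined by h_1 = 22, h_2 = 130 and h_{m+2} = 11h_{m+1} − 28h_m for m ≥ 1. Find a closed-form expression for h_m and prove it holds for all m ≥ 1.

Claim: h_m = 2·7^m + 2·4^m.

Base cases: h_1 = 22 and 2·7^1 + 2·4^1 = 22; h_2 = 130 and 2·7^2 + 2·4^2 = 130.
Assume h_j = 2·7^j + 2·4^j for all 1 ≤ j ≤ r, where r ≥ 2.
Then h_{r+1} = 11h_r − 28h_{r−1} = 11·(2·7^r + 2·4^r) − 28·(2·7^{r−1} + 2·4^{r−1}) = 2·(11·7 − 28)7^{r−1} + 2·(11·4 − 28)4^{r−1} = 98·7^{r−1} + 32·4^{r−1} = 2·7^{r+1} + 2·4^{r+1}.
By strong induction, h_m = 2·7^m + 2·4^m for all m ≥ 1.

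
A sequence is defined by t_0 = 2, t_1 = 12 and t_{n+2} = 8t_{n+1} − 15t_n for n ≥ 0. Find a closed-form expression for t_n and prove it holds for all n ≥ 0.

Claim: t_n = 3·5^n − 3^n.

Base cases: t_0 = 2 and 3·5^0 − 3^0 = 2; t_1 = 12 and 3·5^1 − 3^1 = 12.
Assume t_j = 3·5^j − 3^j for all 0 ≤ j ≤ m, where m ≥ 1.
Then t_{m+1} = 8t_m − 15t_{m−1} = 8·(3·5^m − 3^m) − 15·(3·5^{m−1} − 3^{m−1}) = 3·(8·5 − 15)5^{m−1} − (8·3 − 15)3^{m−1} = 75·5^{m−1} − 9·3^{m−1} = 3·5^{m+1} − 3^{m+1}.
This completes the inductive step, so t_n = 3·5^n − 3^n for all n ≥ 0.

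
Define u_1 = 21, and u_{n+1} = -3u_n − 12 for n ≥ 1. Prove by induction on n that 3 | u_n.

Base case: u_1 = 21 = 3·7, so 3 | u_1.
Assume 3 | u_r, so u_r = 3t for some integer t.
Then u_{r+1} = -3u_r − 12 = -3·(3t) − 12 = 3(-3t − 4), so 3 | u_{r+1}.
This completes the inductive step, so 3 | u_n for all n ≥ 1.

3 | u_n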